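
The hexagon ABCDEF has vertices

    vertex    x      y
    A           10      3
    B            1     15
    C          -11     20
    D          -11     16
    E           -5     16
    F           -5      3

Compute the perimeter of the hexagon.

|AB| = √((-9)² + (12)²) = √225 = 15
|BC| = √((-12)² + (5)²) = √169 = 13
|CD| = √((0)² + (-4)²) = √16 = 4
|DE| = √((6)² + (0)²) = √36 = 6
|EF| = √((0)² + (-13)²) = √169 = 13
|FA| = √((15)² + (0)²) = √225 = 15
Perimeter = 15 + 13 + 4 + 6 + 13 + 15 = 66.

66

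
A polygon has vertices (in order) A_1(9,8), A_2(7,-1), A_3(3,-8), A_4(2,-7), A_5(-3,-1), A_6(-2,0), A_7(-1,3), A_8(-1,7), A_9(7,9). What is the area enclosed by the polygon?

120.5

Σ = (-65) + (-53) + (-5) + (-23) + (-2) + (-6) + (-4) + (-58) + (-25) = -241
Area = |Σ|/2 = 120.5.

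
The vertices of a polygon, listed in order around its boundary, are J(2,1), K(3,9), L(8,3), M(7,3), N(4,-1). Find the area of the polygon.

29

Apply the shoelace formula: 2A = Σ (x_i·y_{i+1} − x_{i+1}·y_i), indices taken mod 5.
J→K: (2)(9) − (3)(1) = 15
K→L: (3)(3) − (8)(9) = -63
L→M: (8)(3) − (7)(3) = 3
M→N: (7)(-1) − (4)(3) = -19
N→J: (4)(1) − (2)(-1) = 6
Σ = -58
Area = |Σ|/2 = 29.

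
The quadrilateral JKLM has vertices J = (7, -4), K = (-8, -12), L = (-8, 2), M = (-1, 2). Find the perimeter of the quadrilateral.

|JK| = √((-15)² + (-8)²) = √289 = 17
|KL| = √((0)² + (14)²) = √196 = 14
|LM| = √((7)² + (0)²) = √49 = 7
|MJ| = √((8)² + (-6)²) = √100 = 10
Perimeter = 17 + 14 + 7 + 10 = 48.

48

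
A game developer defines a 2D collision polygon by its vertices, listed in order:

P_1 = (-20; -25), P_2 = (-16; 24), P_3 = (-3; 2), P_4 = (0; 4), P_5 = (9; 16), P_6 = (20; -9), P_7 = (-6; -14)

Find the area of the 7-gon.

Apply the surveyor's formula: 2A = Σ (x_i·y_{i+1} − x_{i+1}·y_i), indices taken mod 7.
Σ = (-880) + (40) + (-12) + (-36) + (-401) + (-334) + (-130) = -1753
Area = |Σ|/2 = 876.5.

876.5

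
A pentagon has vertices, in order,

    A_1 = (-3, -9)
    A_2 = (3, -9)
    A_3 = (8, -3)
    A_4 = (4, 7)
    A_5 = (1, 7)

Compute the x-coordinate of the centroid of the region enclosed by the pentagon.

Apply Gauss's area formula. First the cross-terms c_i = x_i·y_{i+1} − x_{i+1}·y_i:
  54, 63, 68, 21, 12  ⇒  2A = 218, A = 109.
Then Σ (x_i + x_{i+1})·c_i = 1590, so x̄ = 1590 / (6·109) = 265/109.

265/109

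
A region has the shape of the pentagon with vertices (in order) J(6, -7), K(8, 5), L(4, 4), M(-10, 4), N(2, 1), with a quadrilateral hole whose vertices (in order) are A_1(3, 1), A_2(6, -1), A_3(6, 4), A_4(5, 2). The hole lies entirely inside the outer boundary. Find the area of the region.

Outer boundary:
Apply the shoelace (surveyor's) formula: 2A = Σ (x_i·y_{i+1} − x_{i+1}·y_i), indices taken mod 5.
Cross-terms: 86, 12, 56, -18, -20  ⇒  Σ = 116
Area = |Σ|/2 = 58.
Hole:
Cross-terms: -9, 30, -8, -1  ⇒  Σ = 12
Area = |Σ|/2 = 6.
Net area = 58 − 6 = 52.

52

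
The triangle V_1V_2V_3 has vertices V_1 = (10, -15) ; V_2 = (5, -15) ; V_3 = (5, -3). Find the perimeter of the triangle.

|V_1V_2| = √((-5)² + (0)²) = √25 = 5
|V_2V_3| = √((0)² + (12)²) = √144 = 12
|V_3V_1| = √((5)² + (-12)²) = √169 = 13
Perimeter = 5 + 12 + 13 = 30.

30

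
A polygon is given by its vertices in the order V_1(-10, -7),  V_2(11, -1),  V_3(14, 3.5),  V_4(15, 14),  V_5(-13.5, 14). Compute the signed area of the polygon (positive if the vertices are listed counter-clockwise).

Apply the shoelace formula: 2A = Σ (x_i·y_{i+1} − x_{i+1}·y_i), indices taken mod 5.
Σ = (87) + (52.5) + (143.5) + (399) + (234.5) = 916.5
Signed area = Σ/2 = 458.25 (positive ⇒ counter-clockwise traversal).

458.25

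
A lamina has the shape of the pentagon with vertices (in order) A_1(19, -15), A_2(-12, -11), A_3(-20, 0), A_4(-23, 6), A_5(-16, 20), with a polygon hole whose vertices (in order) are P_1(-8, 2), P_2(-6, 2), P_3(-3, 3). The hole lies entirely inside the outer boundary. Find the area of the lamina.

Outer boundary:
Apply Gauss's area formula: 2A = Σ (x_i·y_{i+1} − x_{i+1}·y_i), indices taken mod 5.
A_1→A_2: (19)(-11) − (-12)(-15) = -389
A_2→A_3: (-12)(0) − (-20)(-11) = -220
A_3→A_4: (-20)(6) − (-23)(0) = -120
A_4→A_5: (-23)(20) − (-16)(6) = -364
A_5→A_1: (-16)(-15) − (19)(20) = -140
Σ = -1233
Area = |Σ|/2 = 616.5.
Hole:
Apply Gauss's area formula: 2A = Σ (x_i·y_{i+1} − x_{i+1}·y_i), indices taken mod 3.
Cross-terms: -4, -12, 18  ⇒  Σ = 2
Area = |Σ|/2 = 1.
Net area = 616.5 − 1 = 615.5.

615.5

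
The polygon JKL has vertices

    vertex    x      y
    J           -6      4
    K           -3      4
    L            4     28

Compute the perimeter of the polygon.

|JK| = √((3)² + (0)²) = √9 = 3
|KL| = √((7)² + (24)²) = √625 = 25
|LJ| = √((-10)² + (-24)²) = √676 = 26
Perimeter = 3 + 25 + 26 = 54.

54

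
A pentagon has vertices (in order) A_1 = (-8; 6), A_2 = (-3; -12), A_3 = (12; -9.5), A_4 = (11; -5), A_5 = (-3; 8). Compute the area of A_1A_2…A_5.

225

Apply Gauss's area formula: 2A = Σ (x_i·y_{i+1} − x_{i+1}·y_i), indices taken mod 5.
Σ = (114) + (172.5) + (44.5) + (73) + (46) = 450
Area = |Σ|/2 = 225.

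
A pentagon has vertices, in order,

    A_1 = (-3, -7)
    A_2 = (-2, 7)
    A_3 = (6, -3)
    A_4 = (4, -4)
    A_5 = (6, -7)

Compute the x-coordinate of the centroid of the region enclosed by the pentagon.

Apply the shoelace formula. First the cross-terms c_i = x_i·y_{i+1} − x_{i+1}·y_i:
  -35, -36, -12, -4, -63  ⇒  2A = -150, A = -75.
Then Σ (x_i + x_{i+1})·c_i = -318, so x̄ = -318 / (6·(-75)) = 53/75.

53/75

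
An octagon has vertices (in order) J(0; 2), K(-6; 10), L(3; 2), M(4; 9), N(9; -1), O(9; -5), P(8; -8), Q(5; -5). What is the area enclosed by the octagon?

77

Σ = (12) + (-42) + (19) + (-85) + (-36) + (-32) + (0) + (10) = -154
Area = |Σ|/2 = 77.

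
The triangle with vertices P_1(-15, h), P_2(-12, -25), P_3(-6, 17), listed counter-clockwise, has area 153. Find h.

Write out the shoelace sum; only the two edges meeting at P_1 involve h:
2·Area = [((-6)·h − (-15)·17) + ((-15)·(-25) − (-12)·h)] + -354
       = 6·h + 276 = 306
⇒ h = 5.

5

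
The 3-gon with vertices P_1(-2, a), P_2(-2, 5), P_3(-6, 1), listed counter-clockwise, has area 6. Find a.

The doubled signed area Σ (x_i y_{i+1} − x_{i+1} y_i) is linear in a.
With a=0 it equals 20; the coefficient of a is -4 (from the two edges through P_1).
So -4·a + 20 = 2·6 = 12 ⇒ a = 2.

2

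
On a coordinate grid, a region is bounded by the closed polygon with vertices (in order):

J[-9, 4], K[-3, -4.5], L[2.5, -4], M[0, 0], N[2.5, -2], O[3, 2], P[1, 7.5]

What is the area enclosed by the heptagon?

Apply the shoelace formula: 2A = Σ (x_i·y_{i+1} − x_{i+1}·y_i), indices taken mod 7.
Σ = (52.5) + (23.25) + (0) + (0) + (11) + (20.5) + (71.5) = 178.75
Area = |Σ|/2 = 89.375.

89.375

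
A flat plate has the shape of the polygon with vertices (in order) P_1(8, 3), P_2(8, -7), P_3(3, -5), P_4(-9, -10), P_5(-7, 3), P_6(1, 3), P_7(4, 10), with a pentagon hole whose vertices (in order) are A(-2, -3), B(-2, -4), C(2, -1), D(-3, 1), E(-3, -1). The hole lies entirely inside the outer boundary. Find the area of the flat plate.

170.5

Outer boundary:
P_1→P_2: (8)(-7) − (8)(3) = -80
P_2→P_3: (8)(-5) − (3)(-7) = -19
P_3→P_4: (3)(-10) − (-9)(-5) = -75
P_4→P_5: (-9)(3) − (-7)(-10) = -97
P_5→P_6: (-7)(3) − (1)(3) = -24
P_6→P_7: (1)(10) − (4)(3) = -2
P_7→P_1: (4)(3) − (8)(10) = -68
Σ = -365
Area = |Σ|/2 = 182.5.
Hole:
Apply the shoelace formula: 2A = Σ (x_i·y_{i+1} − x_{i+1}·y_i), indices taken mod 5.
Cross-terms: 2, 10, -1, 6, 7  ⇒  Σ = 24
Area = |Σ|/2 = 12.
Net area = 182.5 − 12 = 170.5.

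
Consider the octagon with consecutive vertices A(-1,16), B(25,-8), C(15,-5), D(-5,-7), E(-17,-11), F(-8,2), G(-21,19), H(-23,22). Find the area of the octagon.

Apply the shoelace (surveyor's) formula: 2A = Σ (x_i·y_{i+1} − x_{i+1}·y_i), indices taken mod 8.
Cross-terms: -392, -5, -130, -64, -122, -110, -25, -346  ⇒  Σ = -1194
Area = |Σ|/2 = 597.

597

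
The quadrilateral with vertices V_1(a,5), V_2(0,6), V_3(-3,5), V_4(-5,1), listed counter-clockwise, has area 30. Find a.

The doubled signed area Σ (x_i y_{i+1} − x_{i+1} y_i) is linear in a.
With a=0 it equals 15; the coefficient of a is 5 (from the two edges through V_1).
So 5·a + 15 = 2·30 = 60 ⇒ a = 9.

9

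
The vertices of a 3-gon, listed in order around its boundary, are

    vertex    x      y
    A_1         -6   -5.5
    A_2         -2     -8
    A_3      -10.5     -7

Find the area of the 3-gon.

8.625

Σ = (37) + (-70) + (15.75) = -17.25
Area = |Σ|/2 = 8.625.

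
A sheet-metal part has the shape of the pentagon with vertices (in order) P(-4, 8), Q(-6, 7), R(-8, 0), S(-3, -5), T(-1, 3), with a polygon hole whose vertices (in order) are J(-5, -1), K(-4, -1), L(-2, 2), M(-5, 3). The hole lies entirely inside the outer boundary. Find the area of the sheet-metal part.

45.5

Outer boundary:
Apply the surveyor's formula: 2A = Σ (x_i·y_{i+1} − x_{i+1}·y_i), indices taken mod 5.
Cross-terms: 20, 56, 40, -14, 4  ⇒  Σ = 106
Area = |Σ|/2 = 53.
Hole:
Σ = (1) + (-10) + (4) + (20) = 15
Area = |Σ|/2 = 7.5.
Net area = 53 − 7.5 = 45.5.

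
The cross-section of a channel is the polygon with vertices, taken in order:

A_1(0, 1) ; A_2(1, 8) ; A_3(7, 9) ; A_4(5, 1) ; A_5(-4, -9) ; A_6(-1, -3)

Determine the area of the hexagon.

62.5

Apply the shoelace formula: 2A = Σ (x_i·y_{i+1} − x_{i+1}·y_i), indices taken mod 6.
Σ = (-1) + (-47) + (-38) + (-41) + (3) + (-1) = -125
Area = |Σ|/2 = 62.5.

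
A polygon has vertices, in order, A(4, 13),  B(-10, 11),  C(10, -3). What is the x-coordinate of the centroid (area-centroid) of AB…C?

4/3

Apply the shoelace formula. First the cross-terms c_i = x_i·y_{i+1} − x_{i+1}·y_i:
  174, -80, 142  ⇒  2A = 236, A = 118.
Then Σ (x_i + x_{i+1})·c_i = 944, so x̄ = 944 / (6·118) = 4/3.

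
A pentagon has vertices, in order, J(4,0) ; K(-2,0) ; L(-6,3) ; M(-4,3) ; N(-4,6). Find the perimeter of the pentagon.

|JK| = √((-6)² + (0)²) = √36 = 6
|KL| = √((-4)² + (3)²) = √25 = 5
|LM| = √((2)² + (0)²) = √4 = 2
|MN| = √((0)² + (3)²) = √9 = 3
|NJ| = √((8)² + (-6)²) = √100 = 10
Perimeter = 6 + 5 + 2 + 3 + 10 = 26.

26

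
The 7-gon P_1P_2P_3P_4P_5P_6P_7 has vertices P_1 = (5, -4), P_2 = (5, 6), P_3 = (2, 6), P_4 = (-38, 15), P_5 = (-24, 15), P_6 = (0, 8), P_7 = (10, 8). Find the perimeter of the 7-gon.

116

|P_1P_2| = √((0)² + (10)²) = √100 = 10
|P_2P_3| = √((-3)² + (0)²) = √9 = 3
|P_3P_4| = √((-40)² + (9)²) = √1681 = 41
|P_4P_5| = √((14)² + (0)²) = √196 = 14
|P_5P_6| = √((24)² + (-7)²) = √625 = 25
|P_6P_7| = √((10)² + (0)²) = √100 = 10
|P_7P_1| = √((-5)² + (-12)²) = √169 = 13
Perimeter = 10 + 3 + 41 + 14 + 25 + 10 + 13 = 116.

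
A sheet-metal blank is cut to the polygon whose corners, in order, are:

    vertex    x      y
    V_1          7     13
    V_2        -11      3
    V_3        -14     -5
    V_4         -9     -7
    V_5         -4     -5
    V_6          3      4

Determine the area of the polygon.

Apply the surveyor's formula: 2A = Σ (x_i·y_{i+1} − x_{i+1}·y_i), indices taken mod 6.
Σ = (164) + (97) + (53) + (17) + (-1) + (11) = 341
Area = |Σ|/2 = 170.5.

170.5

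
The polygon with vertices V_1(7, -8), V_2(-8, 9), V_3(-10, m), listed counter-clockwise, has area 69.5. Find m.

The doubled signed area Σ (x_i y_{i+1} − x_{i+1} y_i) is linear in m.
With m=0 it equals 169; the coefficient of m is -15 (from the two edges through V_3).
So -15·m + 169 = 2·69.5 = 139 ⇒ m = 2.

2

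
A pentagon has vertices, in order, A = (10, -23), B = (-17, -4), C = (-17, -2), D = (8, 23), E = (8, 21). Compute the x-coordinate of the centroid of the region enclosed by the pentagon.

-4/75

Apply the surveyor's formula. First the cross-terms c_i = x_i·y_{i+1} − x_{i+1}·y_i:
  -431, -34, -375, -16, -394  ⇒  2A = -1250, A = -625.
Then Σ (x_i + x_{i+1})·c_i = 200, so x̄ = 200 / (6·(-625)) = -4/75.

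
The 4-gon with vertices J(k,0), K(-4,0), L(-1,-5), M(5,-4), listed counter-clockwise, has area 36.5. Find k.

6

The doubled signed area Σ (x_i y_{i+1} − x_{i+1} y_i) is linear in k.
With k=0 it equals 49; the coefficient of k is 4 (from the two edges through J).
So 4·k + 49 = 2·36.5 = 73 ⇒ k = 6.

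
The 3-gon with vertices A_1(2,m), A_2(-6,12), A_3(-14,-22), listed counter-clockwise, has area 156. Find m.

7

The doubled signed area Σ (x_i y_{i+1} − x_{i+1} y_i) is linear in m.
With m=0 it equals 368; the coefficient of m is -8 (from the two edges through A_1).
So -8·m + 368 = 2·156 = 312 ⇒ m = 7.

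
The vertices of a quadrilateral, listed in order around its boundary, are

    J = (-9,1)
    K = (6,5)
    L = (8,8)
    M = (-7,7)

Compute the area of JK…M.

62.5

Cross-terms: -51, 8, 112, 56  ⇒  Σ = 125
Area = |Σ|/2 = 62.5.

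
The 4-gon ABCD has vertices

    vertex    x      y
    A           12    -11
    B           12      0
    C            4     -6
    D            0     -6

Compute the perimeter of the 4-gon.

38

|AB| = √((0)² + (11)²) = √121 = 11
|BC| = √((-8)² + (-6)²) = √100 = 10
|CD| = √((-4)² + (0)²) = √16 = 4
|DA| = √((12)² + (-5)²) = √169 = 13
Perimeter = 11 + 10 + 4 + 13 = 38.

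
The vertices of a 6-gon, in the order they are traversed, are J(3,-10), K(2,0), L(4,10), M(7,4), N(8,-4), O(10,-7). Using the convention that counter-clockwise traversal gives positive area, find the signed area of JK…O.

Apply the shoelace formula: 2A = Σ (x_i·y_{i+1} − x_{i+1}·y_i), indices taken mod 6.
Σ = (20) + (20) + (-54) + (-60) + (-16) + (-79) = -169
Signed area = Σ/2 = -84.5 (negative ⇒ clockwise traversal).

-84.5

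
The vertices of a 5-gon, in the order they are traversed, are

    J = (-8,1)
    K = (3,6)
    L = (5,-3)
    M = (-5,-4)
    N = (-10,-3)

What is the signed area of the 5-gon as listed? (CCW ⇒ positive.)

-92

J→K: (-8)(6) − (3)(1) = -51
K→L: (3)(-3) − (5)(6) = -39
L→M: (5)(-4) − (-5)(-3) = -35
M→N: (-5)(-3) − (-10)(-4) = -25
N→J: (-10)(1) − (-8)(-3) = -34
Σ = -184
Signed area = Σ/2 = -92 (negative ⇒ clockwise traversal).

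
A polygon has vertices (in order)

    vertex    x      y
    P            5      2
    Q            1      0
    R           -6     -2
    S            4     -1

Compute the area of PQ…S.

Apply Gauss's area formula: 2A = Σ (x_i·y_{i+1} − x_{i+1}·y_i), indices taken mod 4.
Σ = (-2) + (-2) + (14) + (13) = 23
Area = |Σ|/2 = 11.5.

11.5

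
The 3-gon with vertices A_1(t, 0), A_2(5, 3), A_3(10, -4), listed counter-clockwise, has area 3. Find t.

8

Write out the shoelace sum; only the two edges meeting at A_1 involve t:
2·Area = [(10·0 − t·(-4)) + (t·3 − 5·0)] + -50
       = 7·t + -50 = 6
⇒ t = 8.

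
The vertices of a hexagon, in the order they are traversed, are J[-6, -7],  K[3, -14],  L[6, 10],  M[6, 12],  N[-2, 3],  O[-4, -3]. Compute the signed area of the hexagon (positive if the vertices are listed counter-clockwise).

150.5

Σ = (105) + (114) + (12) + (42) + (18) + (10) = 301
Signed area = Σ/2 = 150.5 (positive ⇒ counter-clockwise traversal).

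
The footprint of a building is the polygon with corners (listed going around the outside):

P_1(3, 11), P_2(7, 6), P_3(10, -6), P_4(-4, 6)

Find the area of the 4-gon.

Apply the surveyor's formula: 2A = Σ (x_i·y_{i+1} − x_{i+1}·y_i), indices taken mod 4.
Σ = (-59) + (-102) + (36) + (-62) = -187
Area = |Σ|/2 = 93.5.

93.5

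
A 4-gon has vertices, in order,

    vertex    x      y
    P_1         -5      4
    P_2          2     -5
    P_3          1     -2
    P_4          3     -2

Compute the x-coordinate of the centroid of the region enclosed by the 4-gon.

-0.5

Apply Gauss's area formula. First the cross-terms c_i = x_i·y_{i+1} − x_{i+1}·y_i:
  17, 1, 4, 2  ⇒  2A = 24, A = 12.
Then Σ (x_i + x_{i+1})·c_i = -36, so x̄ = -36 / (6·12) = -0.5.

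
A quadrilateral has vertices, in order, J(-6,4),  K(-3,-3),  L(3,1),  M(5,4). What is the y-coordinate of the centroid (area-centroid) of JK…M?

45/29

Apply Gauss's area formula. First the cross-terms c_i = x_i·y_{i+1} − x_{i+1}·y_i:
  30, 6, 7, 44  ⇒  2A = 87, A = 43.5.
Then Σ (y_i + y_{i+1})·c_i = 405, so ȳ = 405 / (6·43.5) = 45/29.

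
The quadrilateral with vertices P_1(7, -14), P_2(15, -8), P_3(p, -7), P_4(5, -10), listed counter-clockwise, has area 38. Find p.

The doubled signed area Σ (x_i y_{i+1} − x_{i+1} y_i) is linear in p.
With p=0 it equals 84; the coefficient of p is -2 (from the two edges through P_3).
So -2·p + 84 = 2·38 = 76 ⇒ p = 4.

4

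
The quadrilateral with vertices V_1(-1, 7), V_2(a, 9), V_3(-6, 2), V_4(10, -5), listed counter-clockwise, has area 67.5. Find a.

-3

Write out the shoelace sum; only the two edges meeting at V_2 involve a:
2·Area = [((-1)·9 − a·7) + (a·2 − (-6)·9)] + 75
       = -5·a + 120 = 135
⇒ a = -3.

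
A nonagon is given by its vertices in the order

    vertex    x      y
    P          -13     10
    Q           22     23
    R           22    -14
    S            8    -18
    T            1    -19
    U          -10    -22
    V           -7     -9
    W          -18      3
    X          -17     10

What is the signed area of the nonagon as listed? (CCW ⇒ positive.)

P→Q: (-13)(23) − (22)(10) = -519
Q→R: (22)(-14) − (22)(23) = -814
R→S: (22)(-18) − (8)(-14) = -284
S→T: (8)(-19) − (1)(-18) = -134
T→U: (1)(-22) − (-10)(-19) = -212
U→V: (-10)(-9) − (-7)(-22) = -64
V→W: (-7)(3) − (-18)(-9) = -183
W→X: (-18)(10) − (-17)(3) = -129
X→P: (-17)(10) − (-13)(10) = -40
Σ = -2379
Signed area = Σ/2 = -1189.5 (negative ⇒ clockwise traversal).

-1189.5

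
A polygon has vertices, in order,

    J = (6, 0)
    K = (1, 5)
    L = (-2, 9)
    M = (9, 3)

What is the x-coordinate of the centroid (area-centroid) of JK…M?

Apply the shoelace (surveyor's) formula. First the cross-terms c_i = x_i·y_{i+1} − x_{i+1}·y_i:
  30, 19, -87, -18  ⇒  2A = -56, A = -28.
Then Σ (x_i + x_{i+1})·c_i = -688, so x̄ = -688 / (6·(-28)) = 86/21.

86/21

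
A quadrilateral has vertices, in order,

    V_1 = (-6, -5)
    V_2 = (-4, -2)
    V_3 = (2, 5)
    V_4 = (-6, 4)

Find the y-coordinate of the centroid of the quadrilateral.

Apply the shoelace formula. First the cross-terms c_i = x_i·y_{i+1} − x_{i+1}·y_i:
  -8, -16, 38, 54  ⇒  2A = 68, A = 34.
Then Σ (y_i + y_{i+1})·c_i = 296, so ȳ = 296 / (6·34) = 74/51.

74/51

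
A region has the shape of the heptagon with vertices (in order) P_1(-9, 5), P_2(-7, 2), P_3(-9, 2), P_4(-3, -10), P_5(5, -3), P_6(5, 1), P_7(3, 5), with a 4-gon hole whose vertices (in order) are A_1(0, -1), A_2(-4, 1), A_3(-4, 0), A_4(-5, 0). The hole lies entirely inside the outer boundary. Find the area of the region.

136.5

Outer boundary:
Σ = (17) + (4) + (96) + (59) + (20) + (22) + (60) = 278
Area = |Σ|/2 = 139.
Hole:
Σ = (-4) + (4) + (0) + (5) = 5
Area = |Σ|/2 = 2.5.
Net area = 139 − 2.5 = 136.5.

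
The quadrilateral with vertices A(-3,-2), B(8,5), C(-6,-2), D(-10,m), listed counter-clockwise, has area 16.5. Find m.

-6

Write out the shoelace sum; only the two edges meeting at D involve m:
2·Area = [((-6)·m − (-10)·(-2)) + ((-10)·(-2) − (-3)·m)] + 15
       = -3·m + 15 = 33
⇒ m = -6.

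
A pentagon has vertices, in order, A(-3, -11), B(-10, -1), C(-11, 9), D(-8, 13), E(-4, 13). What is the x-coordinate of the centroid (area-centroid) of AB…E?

-613/93

Apply the surveyor's formula. First the cross-terms c_i = x_i·y_{i+1} − x_{i+1}·y_i:
  -107, -101, -71, -52, 83  ⇒  2A = -248, A = -124.
Then Σ (x_i + x_{i+1})·c_i = 4904, so x̄ = 4904 / (6·(-124)) = -613/93.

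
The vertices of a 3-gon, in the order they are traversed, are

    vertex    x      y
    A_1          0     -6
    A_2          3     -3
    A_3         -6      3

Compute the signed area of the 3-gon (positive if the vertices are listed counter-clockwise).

22.5

Apply the shoelace (surveyor's) formula: 2A = Σ (x_i·y_{i+1} − x_{i+1}·y_i), indices taken mod 3.
Σ = (18) + (-9) + (36) = 45
Signed area = Σ/2 = 22.5 (positive ⇒ counter-clockwise traversal).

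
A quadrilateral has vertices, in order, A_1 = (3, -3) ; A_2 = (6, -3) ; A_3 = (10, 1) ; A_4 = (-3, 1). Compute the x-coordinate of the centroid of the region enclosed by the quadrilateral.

187/48

Apply the shoelace formula. First the cross-terms c_i = x_i·y_{i+1} − x_{i+1}·y_i:
  9, 36, 13, 6  ⇒  2A = 64, A = 32.
Then Σ (x_i + x_{i+1})·c_i = 748, so x̄ = 748 / (6·32) = 187/48.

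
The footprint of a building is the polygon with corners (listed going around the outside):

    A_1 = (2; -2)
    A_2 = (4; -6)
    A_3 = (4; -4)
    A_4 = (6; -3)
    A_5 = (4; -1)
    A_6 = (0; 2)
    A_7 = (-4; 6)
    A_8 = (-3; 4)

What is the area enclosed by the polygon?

19

Apply Gauss's area formula: 2A = Σ (x_i·y_{i+1} − x_{i+1}·y_i), indices taken mod 8.
A_1→A_2: (2)(-6) − (4)(-2) = -4
A_2→A_3: (4)(-4) − (4)(-6) = 8
A_3→A_4: (4)(-3) − (6)(-4) = 12
A_4→A_5: (6)(-1) − (4)(-3) = 6
A_5→A_6: (4)(2) − (0)(-1) = 8
A_6→A_7: (0)(6) − (-4)(2) = 8
A_7→A_8: (-4)(4) − (-3)(6) = 2
A_8→A_1: (-3)(-2) − (2)(4) = -2
Σ = 38
Area = |Σ|/2 = 19.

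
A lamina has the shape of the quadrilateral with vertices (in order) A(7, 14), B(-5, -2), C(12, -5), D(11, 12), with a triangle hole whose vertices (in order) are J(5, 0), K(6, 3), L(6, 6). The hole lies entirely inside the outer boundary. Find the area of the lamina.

Outer boundary:
Σ = (56) + (49) + (199) + (70) = 374
Area = |Σ|/2 = 187.
Hole:
Apply the shoelace (surveyor's) formula: 2A = Σ (x_i·y_{i+1} − x_{i+1}·y_i), indices taken mod 3.
Σ = (15) + (18) + (-30) = 3
Area = |Σ|/2 = 1.5.
Net area = 187 − 1.5 = 185.5.

185.5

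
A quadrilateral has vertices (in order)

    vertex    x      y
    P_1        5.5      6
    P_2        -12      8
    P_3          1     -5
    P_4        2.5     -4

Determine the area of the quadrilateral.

106.75

Apply the shoelace (surveyor's) formula: 2A = Σ (x_i·y_{i+1} − x_{i+1}·y_i), indices taken mod 4.
P_1→P_2: (5.5)(8) − (-12)(6) = 116
P_2→P_3: (-12)(-5) − (1)(8) = 52
P_3→P_4: (1)(-4) − (2.5)(-5) = 8.5
P_4→P_1: (2.5)(6) − (5.5)(-4) = 37
Σ = 213.5
Area = |Σ|/2 = 106.75.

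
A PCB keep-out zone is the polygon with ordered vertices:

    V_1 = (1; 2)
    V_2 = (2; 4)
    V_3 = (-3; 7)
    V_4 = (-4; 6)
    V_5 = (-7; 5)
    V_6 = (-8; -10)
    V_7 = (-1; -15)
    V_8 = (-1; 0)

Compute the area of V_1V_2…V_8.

130.5

Apply the shoelace formula: 2A = Σ (x_i·y_{i+1} − x_{i+1}·y_i), indices taken mod 8.
Cross-terms: 0, 26, 10, 22, 110, 110, -15, -2  ⇒  Σ = 261
Area = |Σ|/2 = 130.5.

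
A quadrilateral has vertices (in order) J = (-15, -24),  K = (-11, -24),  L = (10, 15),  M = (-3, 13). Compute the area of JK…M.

306.5

Apply the shoelace formula: 2A = Σ (x_i·y_{i+1} − x_{i+1}·y_i), indices taken mod 4.
J→K: (-15)(-24) − (-11)(-24) = 96
K→L: (-11)(15) − (10)(-24) = 75
L→M: (10)(13) − (-3)(15) = 175
M→J: (-3)(-24) − (-15)(13) = 267
Σ = 613
Area = |Σ|/2 = 306.5.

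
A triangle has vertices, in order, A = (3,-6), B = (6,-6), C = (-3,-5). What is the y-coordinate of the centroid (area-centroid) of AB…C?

-17/3

Apply the shoelace (surveyor's) formula. First the cross-terms c_i = x_i·y_{i+1} − x_{i+1}·y_i:
  18, -48, 33  ⇒  2A = 3, A = 1.5.
Then Σ (y_i + y_{i+1})·c_i = -51, so ȳ = -51 / (6·1.5) = -17/3.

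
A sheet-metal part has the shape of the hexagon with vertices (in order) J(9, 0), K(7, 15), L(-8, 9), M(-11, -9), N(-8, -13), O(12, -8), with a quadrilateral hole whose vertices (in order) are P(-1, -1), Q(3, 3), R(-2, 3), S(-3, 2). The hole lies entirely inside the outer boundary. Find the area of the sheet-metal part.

Outer boundary:
Σ = (135) + (183) + (171) + (71) + (220) + (72) = 852
Area = |Σ|/2 = 426.
Hole:
Σ = (0) + (15) + (5) + (5) = 25
Area = |Σ|/2 = 12.5.
Net area = 426 − 12.5 = 413.5.

413.5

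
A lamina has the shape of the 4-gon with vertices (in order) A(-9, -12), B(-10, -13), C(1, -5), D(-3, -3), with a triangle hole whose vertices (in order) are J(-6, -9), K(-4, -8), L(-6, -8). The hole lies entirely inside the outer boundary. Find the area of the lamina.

24.5

Outer boundary:
A→B: (-9)(-13) − (-10)(-12) = -3
B→C: (-10)(-5) − (1)(-13) = 63
C→D: (1)(-3) − (-3)(-5) = -18
D→A: (-3)(-12) − (-9)(-3) = 9
Σ = 51
Area = |Σ|/2 = 25.5.
Hole:
Apply the surveyor's formula: 2A = Σ (x_i·y_{i+1} − x_{i+1}·y_i), indices taken mod 3.
Cross-terms: 12, -16, 6  ⇒  Σ = 2
Area = |Σ|/2 = 1.
Net area = 25.5 − 1 = 24.5.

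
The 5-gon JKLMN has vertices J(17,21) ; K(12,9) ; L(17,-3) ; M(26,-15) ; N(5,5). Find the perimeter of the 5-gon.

90

|JK| = √((-5)² + (-12)²) = √169 = 13
|KL| = √((5)² + (-12)²) = √169 = 13
|LM| = √((9)² + (-12)²) = √225 = 15
|MN| = √((-21)² + (20)²) = √841 = 29
|NJ| = √((12)² + (16)²) = √400 = 20
Perimeter = 13 + 13 + 15 + 29 + 20 = 90.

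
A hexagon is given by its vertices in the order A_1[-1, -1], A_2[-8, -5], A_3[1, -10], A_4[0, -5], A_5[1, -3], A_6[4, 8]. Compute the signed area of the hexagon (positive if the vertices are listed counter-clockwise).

53

Σ = (-3) + (85) + (-5) + (5) + (20) + (4) = 106
Signed area = Σ/2 = 53 (positive ⇒ counter-clockwise traversal).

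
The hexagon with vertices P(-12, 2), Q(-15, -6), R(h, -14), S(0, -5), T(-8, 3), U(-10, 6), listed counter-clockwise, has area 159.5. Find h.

13

Write out the shoelace sum; only the two edges meeting at R involve h:
2·Area = [((-15)·(-14) − h·(-6)) + (h·(-5) − 0·(-14))] + 96
       = 1·h + 306 = 319
⇒ h = 13.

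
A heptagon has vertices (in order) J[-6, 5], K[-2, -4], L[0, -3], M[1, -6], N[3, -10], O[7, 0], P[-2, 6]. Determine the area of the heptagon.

Σ = (34) + (6) + (3) + (8) + (70) + (42) + (26) = 189
Area = |Σ|/2 = 94.5.

94.5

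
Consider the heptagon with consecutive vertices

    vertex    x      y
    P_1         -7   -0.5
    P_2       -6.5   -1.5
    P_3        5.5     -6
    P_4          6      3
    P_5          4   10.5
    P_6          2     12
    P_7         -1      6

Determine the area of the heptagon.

125.75

Apply Gauss's area formula: 2A = Σ (x_i·y_{i+1} − x_{i+1}·y_i), indices taken mod 7.
P_1→P_2: (-7)(-1.5) − (-6.5)(-0.5) = 7.25
P_2→P_3: (-6.5)(-6) − (5.5)(-1.5) = 47.25
P_3→P_4: (5.5)(3) − (6)(-6) = 52.5
P_4→P_5: (6)(10.5) − (4)(3) = 51
P_5→P_6: (4)(12) − (2)(10.5) = 27
P_6→P_7: (2)(6) − (-1)(12) = 24
P_7→P_1: (-1)(-0.5) − (-7)(6) = 42.5
Σ = 251.5
Area = |Σ|/2 = 125.75.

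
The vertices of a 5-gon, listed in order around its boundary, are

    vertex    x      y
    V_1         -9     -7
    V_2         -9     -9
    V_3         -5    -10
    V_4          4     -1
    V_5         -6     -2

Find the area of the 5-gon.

Apply Gauss's area formula: 2A = Σ (x_i·y_{i+1} − x_{i+1}·y_i), indices taken mod 5.
V_1→V_2: (-9)(-9) − (-9)(-7) = 18
V_2→V_3: (-9)(-10) − (-5)(-9) = 45
V_3→V_4: (-5)(-1) − (4)(-10) = 45
V_4→V_5: (4)(-2) − (-6)(-1) = -14
V_5→V_1: (-6)(-7) − (-9)(-2) = 24
Σ = 118
Area = |Σ|/2 = 59.

59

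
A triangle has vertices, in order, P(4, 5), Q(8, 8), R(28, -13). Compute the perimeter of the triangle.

|PQ| = √((4)² + (3)²) = √25 = 5
|QR| = √((20)² + (-21)²) = √841 = 29
|RP| = √((-24)² + (18)²) = √900 = 30
Perimeter = 5 + 29 + 30 = 64.

64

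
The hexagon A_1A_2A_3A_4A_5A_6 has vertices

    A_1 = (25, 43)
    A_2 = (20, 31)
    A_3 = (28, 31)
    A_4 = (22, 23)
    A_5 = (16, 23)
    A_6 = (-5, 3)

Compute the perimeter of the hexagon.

116

|A_1A_2| = √((-5)² + (-12)²) = √169 = 13
|A_2A_3| = √((8)² + (0)²) = √64 = 8
|A_3A_4| = √((-6)² + (-8)²) = √100 = 10
|A_4A_5| = √((-6)² + (0)²) = √36 = 6
|A_5A_6| = √((-21)² + (-20)²) = √841 = 29
|A_6A_1| = √((30)² + (40)²) = √2500 = 50
Perimeter = 13 + 8 + 10 + 6 + 29 + 50 = 116.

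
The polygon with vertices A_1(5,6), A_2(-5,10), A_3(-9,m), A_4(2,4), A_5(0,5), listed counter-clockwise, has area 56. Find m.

1

Write out the shoelace sum; only the two edges meeting at A_3 involve m:
2·Area = [((-5)·m − (-9)·10) + ((-9)·4 − 2·m)] + 65
       = -7·m + 119 = 112
⇒ m = 1.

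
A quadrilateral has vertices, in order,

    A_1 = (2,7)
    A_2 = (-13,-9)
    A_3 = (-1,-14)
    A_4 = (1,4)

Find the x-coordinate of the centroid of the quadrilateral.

-1076/255

Apply the shoelace formula. First the cross-terms c_i = x_i·y_{i+1} − x_{i+1}·y_i:
  73, 173, 10, -1  ⇒  2A = 255, A = 127.5.
Then Σ (x_i + x_{i+1})·c_i = -3228, so x̄ = -3228 / (6·127.5) = -1076/255.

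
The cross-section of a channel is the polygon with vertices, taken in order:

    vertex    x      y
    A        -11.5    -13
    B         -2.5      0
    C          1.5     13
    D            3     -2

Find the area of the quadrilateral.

84.5

Apply the shoelace (surveyor's) formula: 2A = Σ (x_i·y_{i+1} − x_{i+1}·y_i), indices taken mod 4.
A→B: (-11.5)(0) − (-2.5)(-13) = -32.5
B→C: (-2.5)(13) − (1.5)(0) = -32.5
C→D: (1.5)(-2) − (3)(13) = -42
D→A: (3)(-13) − (-11.5)(-2) = -62
Σ = -169
Area = |Σ|/2 = 84.5.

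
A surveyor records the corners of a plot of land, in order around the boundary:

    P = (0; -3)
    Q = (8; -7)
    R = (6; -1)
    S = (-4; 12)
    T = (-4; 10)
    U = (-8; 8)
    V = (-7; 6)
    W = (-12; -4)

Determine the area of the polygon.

163

Apply Gauss's area formula: 2A = Σ (x_i·y_{i+1} − x_{i+1}·y_i), indices taken mod 8.
Cross-terms: 24, 34, 68, 8, 48, 8, 100, 36  ⇒  Σ = 326
Area = |Σ|/2 = 163.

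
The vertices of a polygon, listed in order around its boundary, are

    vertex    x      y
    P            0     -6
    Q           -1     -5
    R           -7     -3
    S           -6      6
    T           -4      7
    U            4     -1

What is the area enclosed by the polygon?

P→Q: (0)(-5) − (-1)(-6) = -6
Q→R: (-1)(-3) − (-7)(-5) = -32
R→S: (-7)(6) − (-6)(-3) = -60
S→T: (-6)(7) − (-4)(6) = -18
T→U: (-4)(-1) − (4)(7) = -24
U→P: (4)(-6) − (0)(-1) = -24
Σ = -164
Area = |Σ|/2 = 82.

82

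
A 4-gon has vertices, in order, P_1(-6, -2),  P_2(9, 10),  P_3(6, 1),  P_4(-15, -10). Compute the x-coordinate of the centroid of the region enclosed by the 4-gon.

Apply the shoelace (surveyor's) formula. First the cross-terms c_i = x_i·y_{i+1} − x_{i+1}·y_i:
  -42, -51, -45, -30  ⇒  2A = -168, A = -84.
Then Σ (x_i + x_{i+1})·c_i = 144, so x̄ = 144 / (6·(-84)) = -2/7.

-2/7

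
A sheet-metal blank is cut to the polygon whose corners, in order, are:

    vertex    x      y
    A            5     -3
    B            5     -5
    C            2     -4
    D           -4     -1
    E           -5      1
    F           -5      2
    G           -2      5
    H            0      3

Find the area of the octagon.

47

Cross-terms: -10, -10, -18, -9, -5, -21, -6, -15  ⇒  Σ = -94
Area = |Σ|/2 = 47.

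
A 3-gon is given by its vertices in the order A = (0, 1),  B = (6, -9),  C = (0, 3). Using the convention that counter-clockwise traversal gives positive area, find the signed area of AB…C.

Apply the shoelace (surveyor's) formula: 2A = Σ (x_i·y_{i+1} − x_{i+1}·y_i), indices taken mod 3.
Σ = (-6) + (18) + (0) = 12
Signed area = Σ/2 = 6 (positive ⇒ counter-clockwise traversal).

6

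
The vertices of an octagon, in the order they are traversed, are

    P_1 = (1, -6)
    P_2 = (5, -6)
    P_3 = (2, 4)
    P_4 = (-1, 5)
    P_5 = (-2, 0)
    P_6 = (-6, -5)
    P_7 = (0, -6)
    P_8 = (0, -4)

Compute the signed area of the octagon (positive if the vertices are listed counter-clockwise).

Σ = (24) + (32) + (14) + (10) + (10) + (36) + (0) + (4) = 130
Signed area = Σ/2 = 65 (positive ⇒ counter-clockwise traversal).

65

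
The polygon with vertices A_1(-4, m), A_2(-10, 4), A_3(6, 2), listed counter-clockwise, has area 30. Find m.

7

The doubled signed area Σ (x_i y_{i+1} − x_{i+1} y_i) is linear in m.
With m=0 it equals -52; the coefficient of m is 16 (from the two edges through A_1).
So 16·m + -52 = 2·30 = 60 ⇒ m = 7.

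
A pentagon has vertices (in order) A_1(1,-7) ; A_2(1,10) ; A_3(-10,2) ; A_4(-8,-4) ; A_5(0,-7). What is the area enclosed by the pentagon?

Apply the shoelace formula: 2A = Σ (x_i·y_{i+1} − x_{i+1}·y_i), indices taken mod 5.
Cross-terms: 17, 102, 56, 56, 7  ⇒  Σ = 238
Area = |Σ|/2 = 119.

119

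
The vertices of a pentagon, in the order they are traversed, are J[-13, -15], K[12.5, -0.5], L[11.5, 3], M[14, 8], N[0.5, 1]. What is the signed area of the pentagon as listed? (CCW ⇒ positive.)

Σ = (194) + (43.25) + (50) + (10) + (5.5) = 302.75
Signed area = Σ/2 = 151.375 (positive ⇒ counter-clockwise traversal).

151.375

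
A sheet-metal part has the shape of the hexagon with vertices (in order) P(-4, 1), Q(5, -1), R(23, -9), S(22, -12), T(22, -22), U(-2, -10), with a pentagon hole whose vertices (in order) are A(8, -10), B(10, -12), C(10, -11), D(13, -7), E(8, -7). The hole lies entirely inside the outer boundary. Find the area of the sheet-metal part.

Outer boundary:
Apply the shoelace formula: 2A = Σ (x_i·y_{i+1} − x_{i+1}·y_i), indices taken mod 6.
P→Q: (-4)(-1) − (5)(1) = -1
Q→R: (5)(-9) − (23)(-1) = -22
R→S: (23)(-12) − (22)(-9) = -78
S→T: (22)(-22) − (22)(-12) = -220
T→U: (22)(-10) − (-2)(-22) = -264
U→P: (-2)(1) − (-4)(-10) = -42
Σ = -627
Area = |Σ|/2 = 313.5.
Hole:
Apply the shoelace formula: 2A = Σ (x_i·y_{i+1} − x_{i+1}·y_i), indices taken mod 5.
Cross-terms: 4, 10, 73, -35, -24  ⇒  Σ = 28
Area = |Σ|/2 = 14.
Net area = 313.5 − 14 = 299.5.

299.5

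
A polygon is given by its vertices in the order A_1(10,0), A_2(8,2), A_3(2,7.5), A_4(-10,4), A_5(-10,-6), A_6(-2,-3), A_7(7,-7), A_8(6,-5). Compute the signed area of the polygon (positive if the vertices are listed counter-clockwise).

Apply Gauss's area formula: 2A = Σ (x_i·y_{i+1} − x_{i+1}·y_i), indices taken mod 8.
A_1→A_2: (10)(2) − (8)(0) = 20
A_2→A_3: (8)(7.5) − (2)(2) = 56
A_3→A_4: (2)(4) − (-10)(7.5) = 83
A_4→A_5: (-10)(-6) − (-10)(4) = 100
A_5→A_6: (-10)(-3) − (-2)(-6) = 18
A_6→A_7: (-2)(-7) − (7)(-3) = 35
A_7→A_8: (7)(-5) − (6)(-7) = 7
A_8→A_1: (6)(0) − (10)(-5) = 50
Σ = 369
Signed area = Σ/2 = 184.5 (positive ⇒ counter-clockwise traversal).

184.5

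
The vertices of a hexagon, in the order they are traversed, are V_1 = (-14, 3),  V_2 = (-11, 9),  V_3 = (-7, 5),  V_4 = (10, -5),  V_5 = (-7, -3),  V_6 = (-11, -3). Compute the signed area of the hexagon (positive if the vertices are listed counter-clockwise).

-126

Apply Gauss's area formula: 2A = Σ (x_i·y_{i+1} − x_{i+1}·y_i), indices taken mod 6.
Σ = (-93) + (8) + (-15) + (-65) + (-12) + (-75) = -252
Signed area = Σ/2 = -126 (negative ⇒ clockwise traversal).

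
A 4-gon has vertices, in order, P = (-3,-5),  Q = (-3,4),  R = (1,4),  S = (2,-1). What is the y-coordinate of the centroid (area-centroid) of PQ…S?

10/39

Apply the surveyor's formula. First the cross-terms c_i = x_i·y_{i+1} − x_{i+1}·y_i:
  -27, -16, -9, -13  ⇒  2A = -65, A = -32.5.
Then Σ (y_i + y_{i+1})·c_i = -50, so ȳ = -50 / (6·(-32.5)) = 10/39.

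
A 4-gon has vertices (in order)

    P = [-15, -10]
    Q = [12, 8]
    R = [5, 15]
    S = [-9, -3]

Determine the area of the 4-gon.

152.5

Apply the shoelace (surveyor's) formula: 2A = Σ (x_i·y_{i+1} − x_{i+1}·y_i), indices taken mod 4.
P→Q: (-15)(8) − (12)(-10) = 0
Q→R: (12)(15) − (5)(8) = 140
R→S: (5)(-3) − (-9)(15) = 120
S→P: (-9)(-10) − (-15)(-3) = 45
Σ = 305
Area = |Σ|/2 = 152.5.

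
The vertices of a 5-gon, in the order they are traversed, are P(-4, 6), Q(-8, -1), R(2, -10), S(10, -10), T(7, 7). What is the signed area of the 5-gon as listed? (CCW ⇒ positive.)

212

Apply the shoelace (surveyor's) formula: 2A = Σ (x_i·y_{i+1} − x_{i+1}·y_i), indices taken mod 5.
P→Q: (-4)(-1) − (-8)(6) = 52
Q→R: (-8)(-10) − (2)(-1) = 82
R→S: (2)(-10) − (10)(-10) = 80
S→T: (10)(7) − (7)(-10) = 140
T→P: (7)(6) − (-4)(7) = 70
Σ = 424
Signed area = Σ/2 = 212 (positive ⇒ counter-clockwise traversal).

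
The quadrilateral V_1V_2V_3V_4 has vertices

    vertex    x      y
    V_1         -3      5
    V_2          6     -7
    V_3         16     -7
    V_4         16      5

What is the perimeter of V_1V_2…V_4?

|V_1V_2| = √((9)² + (-12)²) = √225 = 15
|V_2V_3| = √((10)² + (0)²) = √100 = 10
|V_3V_4| = √((0)² + (12)²) = √144 = 12
|V_4V_1| = √((-19)² + (0)²) = √361 = 19
Perimeter = 15 + 10 + 12 + 19 = 56.

56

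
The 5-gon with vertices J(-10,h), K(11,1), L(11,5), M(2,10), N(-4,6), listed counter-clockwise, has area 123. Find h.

The doubled signed area Σ (x_i y_{i+1} − x_{i+1} y_i) is linear in h.
With h=0 it equals 246; the coefficient of h is -15 (from the two edges through J).
So -15·h + 246 = 2·123 = 246 ⇒ h = 0.

0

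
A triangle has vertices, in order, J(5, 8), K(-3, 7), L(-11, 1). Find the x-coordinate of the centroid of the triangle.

Apply the surveyor's formula. First the cross-terms c_i = x_i·y_{i+1} − x_{i+1}·y_i:
  59, 74, -93  ⇒  2A = 40, A = 20.
Then Σ (x_i + x_{i+1})·c_i = -360, so x̄ = -360 / (6·20) = -3.

-3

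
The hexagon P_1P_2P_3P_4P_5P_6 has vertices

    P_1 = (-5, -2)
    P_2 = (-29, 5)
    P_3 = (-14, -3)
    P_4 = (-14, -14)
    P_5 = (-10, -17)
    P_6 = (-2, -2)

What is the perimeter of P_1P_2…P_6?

78

|P_1P_2| = √((-24)² + (7)²) = √625 = 25
|P_2P_3| = √((15)² + (-8)²) = √289 = 17
|P_3P_4| = √((0)² + (-11)²) = √121 = 11
|P_4P_5| = √((4)² + (-3)²) = √25 = 5
|P_5P_6| = √((8)² + (15)²) = √289 = 17
|P_6P_1| = √((-3)² + (0)²) = √9 = 3
Perimeter = 25 + 17 + 11 + 5 + 17 + 3 = 78.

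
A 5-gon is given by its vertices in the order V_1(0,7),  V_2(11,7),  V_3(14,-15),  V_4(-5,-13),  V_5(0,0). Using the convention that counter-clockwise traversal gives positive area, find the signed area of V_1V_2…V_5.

-298.5

Apply the surveyor's formula: 2A = Σ (x_i·y_{i+1} − x_{i+1}·y_i), indices taken mod 5.
Cross-terms: -77, -263, -257, 0, 0  ⇒  Σ = -597
Signed area = Σ/2 = -298.5 (negative ⇒ clockwise traversal).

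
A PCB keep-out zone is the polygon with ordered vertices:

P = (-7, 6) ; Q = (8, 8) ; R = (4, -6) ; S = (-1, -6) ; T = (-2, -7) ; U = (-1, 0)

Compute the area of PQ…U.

Apply the surveyor's formula: 2A = Σ (x_i·y_{i+1} − x_{i+1}·y_i), indices taken mod 6.
P→Q: (-7)(8) − (8)(6) = -104
Q→R: (8)(-6) − (4)(8) = -80
R→S: (4)(-6) − (-1)(-6) = -30
S→T: (-1)(-7) − (-2)(-6) = -5
T→U: (-2)(0) − (-1)(-7) = -7
U→P: (-1)(6) − (-7)(0) = -6
Σ = -232
Area = |Σ|/2 = 116.

116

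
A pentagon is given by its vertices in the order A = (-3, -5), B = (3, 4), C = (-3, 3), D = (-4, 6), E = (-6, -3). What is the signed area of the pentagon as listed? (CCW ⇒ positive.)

43.5

Apply Gauss's area formula: 2A = Σ (x_i·y_{i+1} − x_{i+1}·y_i), indices taken mod 5.
Σ = (3) + (21) + (-6) + (48) + (21) = 87
Signed area = Σ/2 = 43.5 (positive ⇒ counter-clockwise traversal).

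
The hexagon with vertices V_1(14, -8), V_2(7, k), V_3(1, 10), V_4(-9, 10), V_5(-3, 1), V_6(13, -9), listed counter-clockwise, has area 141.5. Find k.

0

The doubled signed area Σ (x_i y_{i+1} − x_{i+1} y_i) is linear in k.
With k=0 it equals 283; the coefficient of k is 13 (from the two edges through V_2).
So 13·k + 283 = 2·141.5 = 283 ⇒ k = 0.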